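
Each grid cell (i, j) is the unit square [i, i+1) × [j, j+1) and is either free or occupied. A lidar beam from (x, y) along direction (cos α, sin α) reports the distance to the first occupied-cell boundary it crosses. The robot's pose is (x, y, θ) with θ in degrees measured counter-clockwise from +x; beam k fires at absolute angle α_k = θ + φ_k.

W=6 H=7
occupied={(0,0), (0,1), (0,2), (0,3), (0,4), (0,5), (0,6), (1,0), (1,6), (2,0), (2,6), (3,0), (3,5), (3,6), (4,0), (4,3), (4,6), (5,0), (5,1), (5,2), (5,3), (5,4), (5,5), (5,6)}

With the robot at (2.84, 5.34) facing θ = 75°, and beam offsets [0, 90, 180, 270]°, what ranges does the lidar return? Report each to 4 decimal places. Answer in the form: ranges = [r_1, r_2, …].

beam 1: φ=0°, α=75°
  d=(0.2588,0.9659)  start (2,5)  tX=0.6182 tY=0.6833  stride 1/|dx|=3.8637 1/|dy|=1.0353
    cross x-line → (3,5), t=0.6182 (wall)
  → r_1 = 0.6182
beam 2: φ=90°, α=165°
  d=(-0.9659,0.2588)  start (2,5)  tX=0.8696 tY=2.5500  stride 1/|dx|=1.0353 1/|dy|=3.8637
    cross x-line → (1,5), t=0.8696
    cross x-line → (0,5), t=1.9049 (wall)
  → r_2 = 1.9049
beam 3: φ=180°, α=255°
  d=(-0.2588,-0.9659)  start (2,5)  tX=3.2455 tY=0.3520  stride 1/|dx|=3.8637 1/|dy|=1.0353
    cross y-line → (2,4), t=0.3520
    cross y-line → (2,3), t=1.3873
    cross y-line → (2,2), t=2.4225
    cross x-line → (1,2), t=3.2455
    cross y-line → (1,1), t=3.4578
    cross y-line → (1,0), t=4.4931 (wall)
  → r_3 = 4.4931
beam 4: φ=270°, α=345°
  d=(0.9659,-0.2588)  start (2,5)  tX=0.1656 tY=1.3137  stride 1/|dx|=1.0353 1/|dy|=3.8637
    cross x-line → (3,5), t=0.1656 (wall)
  → r_4 = 0.1656

ranges = [0.6182, 1.9049, 4.4931, 0.1656]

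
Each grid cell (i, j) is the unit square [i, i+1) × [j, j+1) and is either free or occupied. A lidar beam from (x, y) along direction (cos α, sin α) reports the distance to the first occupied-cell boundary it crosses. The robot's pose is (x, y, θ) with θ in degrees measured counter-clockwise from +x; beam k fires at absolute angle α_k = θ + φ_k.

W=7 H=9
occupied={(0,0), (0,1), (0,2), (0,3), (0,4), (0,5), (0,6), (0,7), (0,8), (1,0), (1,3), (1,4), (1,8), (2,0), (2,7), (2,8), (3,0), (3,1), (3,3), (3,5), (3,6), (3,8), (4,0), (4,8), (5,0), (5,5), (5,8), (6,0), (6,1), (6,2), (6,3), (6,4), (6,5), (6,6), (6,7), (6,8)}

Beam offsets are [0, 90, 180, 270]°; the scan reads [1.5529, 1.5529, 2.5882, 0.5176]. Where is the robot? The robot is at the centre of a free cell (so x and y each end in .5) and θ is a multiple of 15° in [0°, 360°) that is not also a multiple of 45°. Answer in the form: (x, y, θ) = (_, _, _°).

The pose lattice has 27·16 = 432 candidates. Test each by forward raycasting.
  (1.5, 7.5, 150°): beam 1 = 0.5774 ≠ 1.5529 ✗
  (1.5, 1.5, 120°): beam 1 = 1.0000 ≠ 1.5529 ✗
  (2.5, 6.5, 165°): beam 2 = 1.9319 ≠ 1.5529 ✗
  …
  (5.5, 3.5, 75°): r_1=1.5529, r_2=1.5529, r_3=2.5882, r_4=0.5176 — all match ✓
No second candidate reproduces the full scan.

(x, y, θ) = (5.5, 3.5, 75°)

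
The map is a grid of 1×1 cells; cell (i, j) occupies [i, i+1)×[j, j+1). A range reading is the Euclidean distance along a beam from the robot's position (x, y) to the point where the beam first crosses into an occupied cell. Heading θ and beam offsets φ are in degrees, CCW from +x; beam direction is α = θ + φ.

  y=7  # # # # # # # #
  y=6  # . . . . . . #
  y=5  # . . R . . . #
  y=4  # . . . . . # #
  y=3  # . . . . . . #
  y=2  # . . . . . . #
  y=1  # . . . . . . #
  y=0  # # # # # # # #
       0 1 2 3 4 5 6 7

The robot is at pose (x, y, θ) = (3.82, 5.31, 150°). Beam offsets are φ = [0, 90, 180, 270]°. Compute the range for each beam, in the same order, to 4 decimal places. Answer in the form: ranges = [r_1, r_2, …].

beam 1: φ=0°, α=150°
  cosα=-0.8660 sinα=0.5000 | (3,5) | tMaxX 0.9469 tMaxY 1.3800 | tΔX 1.1547 tΔY 2.0000
    t=0.9469 [x] (2,5)
    t=1.3800 [y] (2,6)
    t=2.1016 [x] (1,6)
    t=3.2563 [x] (0,6) — stop
  → r_1 = 3.2563
beam 2: φ=90°, α=240°
  cosα=-0.5000 sinα=-0.8660 | (3,5) | tMaxX 1.6400 tMaxY 0.3580 | tΔX 2.0000 tΔY 1.1547
    t=0.3580 [y] (3,4)
    t=1.5127 [y] (3,3)
    t=1.6400 [x] (2,3)
    t=2.6674 [y] (2,2)
    t=3.6400 [x] (1,2)
    t=3.8221 [y] (1,1)
    t=4.9768 [y] (1,0) — stop
  → r_2 = 4.9768
beam 3: φ=180°, α=330°
  cosα=0.8660 sinα=-0.5000 | (3,5) | tMaxX 0.2078 tMaxY 0.6200 | tΔX 1.1547 tΔY 2.0000
    t=0.2078 [x] (4,5)
    t=0.6200 [y] (4,4)
    t=1.3625 [x] (5,4)
    t=2.5172 [x] (6,4) — stop
  → r_3 = 2.5172
beam 4: φ=270°, α=60°
  cosα=0.5000 sinα=0.8660 | (3,5) | tMaxX 0.3600 tMaxY 0.7967 | tΔX 2.0000 tΔY 1.1547
    t=0.3600 [x] (4,5)
    t=0.7967 [y] (4,6)
    t=1.9514 [y] (4,7) — stop
  → r_4 = 1.9514

ranges = [3.2563, 4.9768, 2.5172, 1.9514]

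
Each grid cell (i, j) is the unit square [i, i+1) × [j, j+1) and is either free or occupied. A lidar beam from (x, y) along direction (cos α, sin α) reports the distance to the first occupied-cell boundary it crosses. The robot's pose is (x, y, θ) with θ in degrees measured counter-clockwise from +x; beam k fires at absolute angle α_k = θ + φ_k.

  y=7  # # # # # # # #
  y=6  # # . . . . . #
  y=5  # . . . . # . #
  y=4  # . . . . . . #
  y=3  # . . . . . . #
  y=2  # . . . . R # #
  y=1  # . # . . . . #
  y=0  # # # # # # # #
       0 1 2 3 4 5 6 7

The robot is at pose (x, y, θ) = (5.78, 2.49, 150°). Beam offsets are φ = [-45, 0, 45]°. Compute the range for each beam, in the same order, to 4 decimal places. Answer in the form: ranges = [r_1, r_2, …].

ranges = [2.5985, 5.5195, 2.8781]

beam 1: φ=-45°, α=105°
  direction (-0.2588, 0.9659); cell (5,2); t to first gridline: x 3.0137, y 0.5280 (then +3.8637 / +1.0353)
    (5,3) via y @ 0.5280
    (5,4) via y @ 1.5633
    (5,5) via y @ 2.5985  # hit
  → r_1 = 2.5985
beam 2: φ=0°, α=150°
  direction (-0.8660, 0.5000); cell (5,2); t to first gridline: x 0.9007, y 1.0200 (then +1.1547 / +2.0000)
    (4,2) via x @ 0.9007
    (4,3) via y @ 1.0200
    (3,3) via x @ 2.0554
    (3,4) via y @ 3.0200
    (2,4) via x @ 3.2101
    (1,4) via x @ 4.3648
    (1,5) via y @ 5.0200
    (0,5) via x @ 5.5195  # hit
  → r_2 = 5.5195
beam 3: φ=45°, α=195°
  direction (-0.9659, -0.2588); cell (5,2); t to first gridline: x 0.8075, y 1.8932 (then +1.0353 / +3.8637)
    (4,2) via x @ 0.8075
    (3,2) via x @ 1.8428
    (3,1) via y @ 1.8932
    (2,1) via x @ 2.8781  # hit
  → r_3 = 2.8781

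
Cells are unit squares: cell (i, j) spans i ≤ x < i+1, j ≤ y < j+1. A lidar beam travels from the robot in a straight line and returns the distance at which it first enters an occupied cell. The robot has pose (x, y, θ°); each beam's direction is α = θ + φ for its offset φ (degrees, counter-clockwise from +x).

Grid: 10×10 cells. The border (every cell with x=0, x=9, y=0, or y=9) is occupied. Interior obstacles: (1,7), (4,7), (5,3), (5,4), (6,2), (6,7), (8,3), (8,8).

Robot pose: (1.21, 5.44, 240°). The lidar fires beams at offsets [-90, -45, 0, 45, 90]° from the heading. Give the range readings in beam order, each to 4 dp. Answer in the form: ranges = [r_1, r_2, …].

ranges = [0.2425, 0.2174, 0.4200, 4.5966, 4.3763]

beam 1: φ=-90°, α=150°
  d=(-0.8660,0.5000)  start (1,5)  tX=0.2425 tY=1.1200  stride 1/|dx|=1.1547 1/|dy|=2.0000
    cross x-line → (0,5), t=0.2425 (wall)
  → r_1 = 0.2425
beam 2: φ=-45°, α=195°
  d=(-0.9659,-0.2588)  start (1,5)  tX=0.2174 tY=1.7000  stride 1/|dx|=1.0353 1/|dy|=3.8637
    cross x-line → (0,5), t=0.2174 (wall)
  → r_2 = 0.2174
beam 3: φ=0°, α=240°
  d=(-0.5000,-0.8660)  start (1,5)  tX=0.4200 tY=0.5081  stride 1/|dx|=2.0000 1/|dy|=1.1547
    cross x-line → (0,5), t=0.4200 (wall)
  → r_3 = 0.4200
beam 4: φ=45°, α=285°
  d=(0.2588,-0.9659)  start (1,5)  tX=3.0523 tY=0.4555  stride 1/|dx|=3.8637 1/|dy|=1.0353
    cross y-line → (1,4), t=0.4555
    cross y-line → (1,3), t=1.4908
    cross y-line → (1,2), t=2.5261
    cross x-line → (2,2), t=3.0523
    cross y-line → (2,1), t=3.5614
    cross y-line → (2,0), t=4.5966 (wall)
  → r_4 = 4.5966
beam 5: φ=90°, α=330°
  d=(0.8660,-0.5000)  start (1,5)  tX=0.9122 tY=0.8800  stride 1/|dx|=1.1547 1/|dy|=2.0000
    cross y-line → (1,4), t=0.8800
    cross x-line → (2,4), t=0.9122
    cross x-line → (3,4), t=2.0669
    cross y-line → (3,3), t=2.8800
    cross x-line → (4,3), t=3.2216
    cross x-line → (5,3), t=4.3763 (wall)
  → r_5 = 4.3763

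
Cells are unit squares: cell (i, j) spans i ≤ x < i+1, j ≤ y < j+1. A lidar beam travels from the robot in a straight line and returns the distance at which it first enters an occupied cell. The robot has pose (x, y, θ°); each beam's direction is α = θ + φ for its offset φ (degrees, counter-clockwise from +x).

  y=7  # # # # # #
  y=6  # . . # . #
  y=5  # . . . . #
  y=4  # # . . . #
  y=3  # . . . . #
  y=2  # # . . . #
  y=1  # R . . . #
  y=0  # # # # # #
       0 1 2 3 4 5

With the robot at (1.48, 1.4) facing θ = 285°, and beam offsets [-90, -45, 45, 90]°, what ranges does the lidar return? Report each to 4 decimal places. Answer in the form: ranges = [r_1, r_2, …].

ranges = [0.4969, 0.4619, 0.8000, 3.6442]

beam 1: φ=-90°, α=195°
  dir = (cos 195°, sin 195°) = (-0.9659, -0.2588); from cell (1,1)
  next x-line at t=0.4969, next y-line at t=1.5455; Δt_x=1.0353, Δt_y=3.8637
    x: enter (0,1) at t=0.4969 ← occupied
  → r_1 = 0.4969
beam 2: φ=-45°, α=240°
  dir = (cos 240°, sin 240°) = (-0.5000, -0.8660); from cell (1,1)
  next x-line at t=0.9600, next y-line at t=0.4619; Δt_x=2.0000, Δt_y=1.1547
    y: enter (1,0) at t=0.4619 ← occupied
  → r_2 = 0.4619
beam 3: φ=45°, α=330°
  dir = (cos 330°, sin 330°) = (0.8660, -0.5000); from cell (1,1)
  next x-line at t=0.6004, next y-line at t=0.8000; Δt_x=1.1547, Δt_y=2.0000
    x: enter (2,1) at t=0.6004
    y: enter (2,0) at t=0.8000 ← occupied
  → r_3 = 0.8000
beam 4: φ=90°, α=15°
  dir = (cos 15°, sin 15°) = (0.9659, 0.2588); from cell (1,1)
  next x-line at t=0.5383, next y-line at t=2.3182; Δt_x=1.0353, Δt_y=3.8637
    x: enter (2,1) at t=0.5383
    x: enter (3,1) at t=1.5736
    y: enter (3,2) at t=2.3182
    x: enter (4,2) at t=2.6089
    x: enter (5,2) at t=3.6442 ← occupied
  → r_4 = 3.6442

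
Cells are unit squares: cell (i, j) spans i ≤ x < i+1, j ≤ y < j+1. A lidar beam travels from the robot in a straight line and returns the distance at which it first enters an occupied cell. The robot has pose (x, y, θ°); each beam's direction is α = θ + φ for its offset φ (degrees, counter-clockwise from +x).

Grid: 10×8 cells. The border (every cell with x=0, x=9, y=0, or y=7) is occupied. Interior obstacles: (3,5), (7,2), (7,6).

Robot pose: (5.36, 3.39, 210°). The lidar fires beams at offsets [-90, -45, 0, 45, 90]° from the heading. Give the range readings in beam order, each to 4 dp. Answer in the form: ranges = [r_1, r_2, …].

beam 1: φ=-90°, α=120°
  cosα=-0.5000 sinα=0.8660 | (5,3) | tMaxX 0.7200 tMaxY 0.7044 | tΔX 2.0000 tΔY 1.1547
    t=0.7044 [y] (5,4)
    t=0.7200 [x] (4,4)
    t=1.8591 [y] (4,5)
    t=2.7200 [x] (3,5) — stop
  → r_1 = 2.7200
beam 2: φ=-45°, α=165°
  cosα=-0.9659 sinα=0.2588 | (5,3) | tMaxX 0.3727 tMaxY 2.3569 | tΔX 1.0353 tΔY 3.8637
    t=0.3727 [x] (4,3)
    t=1.4080 [x] (3,3)
    t=2.3569 [y] (3,4)
    t=2.4433 [x] (2,4)
    t=3.4785 [x] (1,4)
    t=4.5138 [x] (0,4) — stop
  → r_2 = 4.5138
beam 3: φ=0°, α=210°
  cosα=-0.8660 sinα=-0.5000 | (5,3) | tMaxX 0.4157 tMaxY 0.7800 | tΔX 1.1547 tΔY 2.0000
    t=0.4157 [x] (4,3)
    t=0.7800 [y] (4,2)
    t=1.5704 [x] (3,2)
    t=2.7251 [x] (2,2)
    t=2.7800 [y] (2,1)
    t=3.8798 [x] (1,1)
    t=4.7800 [y] (1,0) — stop
  → r_3 = 4.7800
beam 4: φ=45°, α=255°
  cosα=-0.2588 sinα=-0.9659 | (5,3) | tMaxX 1.3909 tMaxY 0.4038 | tΔX 3.8637 tΔY 1.0353
    t=0.4038 [y] (5,2)
    t=1.3909 [x] (4,2)
    t=1.4390 [y] (4,1)
    t=2.4743 [y] (4,0) — stop
  → r_4 = 2.4743
beam 5: φ=90°, α=300°
  cosα=0.5000 sinα=-0.8660 | (5,3) | tMaxX 1.2800 tMaxY 0.4503 | tΔX 2.0000 tΔY 1.1547
    t=0.4503 [y] (5,2)
    t=1.2800 [x] (6,2)
    t=1.6050 [y] (6,1)
    t=2.7597 [y] (6,0) — stop
  → r_5 = 2.7597

ranges = [2.7200, 4.5138, 4.7800, 2.4743, 2.7597]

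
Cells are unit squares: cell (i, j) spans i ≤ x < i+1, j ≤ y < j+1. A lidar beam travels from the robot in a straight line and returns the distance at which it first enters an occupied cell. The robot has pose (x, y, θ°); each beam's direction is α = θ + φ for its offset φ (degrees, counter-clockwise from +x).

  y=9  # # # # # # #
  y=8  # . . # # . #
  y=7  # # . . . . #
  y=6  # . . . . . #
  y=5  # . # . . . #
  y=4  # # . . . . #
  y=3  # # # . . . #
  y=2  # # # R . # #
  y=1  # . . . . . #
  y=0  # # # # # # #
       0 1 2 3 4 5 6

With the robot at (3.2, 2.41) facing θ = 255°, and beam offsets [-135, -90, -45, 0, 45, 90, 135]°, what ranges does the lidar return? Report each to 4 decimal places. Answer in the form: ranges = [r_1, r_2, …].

beam 1: φ=-135°, α=120°
  direction (-0.5000, 0.8660); cell (3,2); t to first gridline: x 0.4000, y 0.6813 (then +2.0000 / +1.1547)
    (2,2) via x @ 0.4000  # hit
  → r_1 = 0.4000
beam 2: φ=-90°, α=165°
  direction (-0.9659, 0.2588); cell (3,2); t to first gridline: x 0.2071, y 2.2796 (then +1.0353 / +3.8637)
    (2,2) via x @ 0.2071  # hit
  → r_2 = 0.2071
beam 3: φ=-45°, α=210°
  direction (-0.8660, -0.5000); cell (3,2); t to first gridline: x 0.2309, y 0.8200 (then +1.1547 / +2.0000)
    (2,2) via x @ 0.2309  # hit
  → r_3 = 0.2309
beam 4: φ=0°, α=255°
  direction (-0.2588, -0.9659); cell (3,2); t to first gridline: x 0.7727, y 0.4245 (then +3.8637 / +1.0353)
    (3,1) via y @ 0.4245
    (2,1) via x @ 0.7727
    (2,0) via y @ 1.4597  # hit
  → r_4 = 1.4597
beam 5: φ=45°, α=300°
  direction (0.5000, -0.8660); cell (3,2); t to first gridline: x 1.6000, y 0.4734 (then +2.0000 / +1.1547)
    (3,1) via y @ 0.4734
    (4,1) via x @ 1.6000
    (4,0) via y @ 1.6281  # hit
  → r_5 = 1.6281
beam 6: φ=90°, α=345°
  direction (0.9659, -0.2588); cell (3,2); t to first gridline: x 0.8282, y 1.5841 (then +1.0353 / +3.8637)
    (4,2) via x @ 0.8282
    (4,1) via y @ 1.5841
    (5,1) via x @ 1.8635
    (6,1) via x @ 2.8988  # hit
  → r_6 = 2.8988
beam 7: φ=135°, α=30°
  direction (0.8660, 0.5000); cell (3,2); t to first gridline: x 0.9238, y 1.1800 (then +1.1547 / +2.0000)
    (4,2) via x @ 0.9238
    (4,3) via y @ 1.1800
    (5,3) via x @ 2.0785
    (5,4) via y @ 3.1800
    (6,4) via x @ 3.2332  # hit
  → r_7 = 3.2332

ranges = [0.4000, 0.2071, 0.2309, 1.4597, 1.6281, 2.8988, 3.2332]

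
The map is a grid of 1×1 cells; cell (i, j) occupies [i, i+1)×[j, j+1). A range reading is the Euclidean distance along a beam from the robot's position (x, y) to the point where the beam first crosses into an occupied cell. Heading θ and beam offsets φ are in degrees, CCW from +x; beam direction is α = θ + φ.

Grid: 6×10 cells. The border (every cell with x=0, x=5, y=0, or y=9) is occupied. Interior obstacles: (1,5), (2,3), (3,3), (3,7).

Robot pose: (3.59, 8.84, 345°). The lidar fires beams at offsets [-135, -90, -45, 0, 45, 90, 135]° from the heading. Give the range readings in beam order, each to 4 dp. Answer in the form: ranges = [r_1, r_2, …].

beam 1: φ=-135°, α=210°
  direction (-0.8660, -0.5000); cell (3,8); t to first gridline: x 0.6813, y 1.6800 (then +1.1547 / +2.0000)
    (2,8) via x @ 0.6813
    (2,7) via y @ 1.6800
    (1,7) via x @ 1.8360
    (0,7) via x @ 2.9907  # hit
  → r_1 = 2.9907
beam 2: φ=-90°, α=255°
  direction (-0.2588, -0.9659); cell (3,8); t to first gridline: x 2.2796, y 0.8696 (then +3.8637 / +1.0353)
    (3,7) via y @ 0.8696  # hit
  → r_2 = 0.8696
beam 3: φ=-45°, α=300°
  direction (0.5000, -0.8660); cell (3,8); t to first gridline: x 0.8200, y 0.9699 (then +2.0000 / +1.1547)
    (4,8) via x @ 0.8200
    (4,7) via y @ 0.9699
    (4,6) via y @ 2.1246
    (5,6) via x @ 2.8200  # hit
  → r_3 = 2.8200
beam 4: φ=0°, α=345°
  direction (0.9659, -0.2588); cell (3,8); t to first gridline: x 0.4245, y 3.2455 (then +1.0353 / +3.8637)
    (4,8) via x @ 0.4245
    (5,8) via x @ 1.4597  # hit
  → r_4 = 1.4597
beam 5: φ=45°, α=30°
  direction (0.8660, 0.5000); cell (3,8); t to first gridline: x 0.4734, y 0.3200 (then +1.1547 / +2.0000)
    (3,9) via y @ 0.3200  # hit
  → r_5 = 0.3200
beam 6: φ=90°, α=75°
  direction (0.2588, 0.9659); cell (3,8); t to first gridline: x 1.5841, y 0.1656 (then +3.8637 / +1.0353)
    (3,9) via y @ 0.1656  # hit
  → r_6 = 0.1656
beam 7: φ=135°, α=120°
  direction (-0.5000, 0.8660); cell (3,8); t to first gridline: x 1.1800, y 0.1848 (then +2.0000 / +1.1547)
    (3,9) via y @ 0.1848  # hit
  → r_7 = 0.1848

ranges = [2.9907, 0.8696, 2.8200, 1.4597, 0.3200, 0.1656, 0.1848]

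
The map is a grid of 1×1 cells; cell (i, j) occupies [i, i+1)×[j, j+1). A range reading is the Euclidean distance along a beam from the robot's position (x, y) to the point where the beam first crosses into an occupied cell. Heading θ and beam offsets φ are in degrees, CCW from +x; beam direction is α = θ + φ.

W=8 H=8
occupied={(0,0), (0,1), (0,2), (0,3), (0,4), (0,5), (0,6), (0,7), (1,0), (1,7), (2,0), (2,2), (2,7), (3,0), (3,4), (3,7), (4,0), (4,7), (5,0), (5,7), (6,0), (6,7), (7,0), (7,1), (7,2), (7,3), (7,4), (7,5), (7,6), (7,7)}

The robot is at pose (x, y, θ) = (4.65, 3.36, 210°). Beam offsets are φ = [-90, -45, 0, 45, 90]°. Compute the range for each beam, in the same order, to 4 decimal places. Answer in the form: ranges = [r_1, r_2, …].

beam 1: φ=-90°, α=120°
  direction (-0.5000, 0.8660); cell (4,3); t to first gridline: x 1.3000, y 0.7390 (then +2.0000 / +1.1547)
    (4,4) via y @ 0.7390
    (3,4) via x @ 1.3000  # hit
  → r_1 = 1.3000
beam 2: φ=-45°, α=165°
  direction (-0.9659, 0.2588); cell (4,3); t to first gridline: x 0.6729, y 2.4728 (then +1.0353 / +3.8637)
    (3,3) via x @ 0.6729
    (2,3) via x @ 1.7082
    (2,4) via y @ 2.4728
    (1,4) via x @ 2.7435
    (0,4) via x @ 3.7788  # hit
  → r_2 = 3.7788
beam 3: φ=0°, α=210°
  direction (-0.8660, -0.5000); cell (4,3); t to first gridline: x 0.7506, y 0.7200 (then +1.1547 / +2.0000)
    (4,2) via y @ 0.7200
    (3,2) via x @ 0.7506
    (2,2) via x @ 1.9053  # hit
  → r_3 = 1.9053
beam 4: φ=45°, α=255°
  direction (-0.2588, -0.9659); cell (4,3); t to first gridline: x 2.5114, y 0.3727 (then +3.8637 / +1.0353)
    (4,2) via y @ 0.3727
    (4,1) via y @ 1.4080
    (4,0) via y @ 2.4433  # hit
  → r_4 = 2.4433
beam 5: φ=90°, α=300°
  direction (0.5000, -0.8660); cell (4,3); t to first gridline: x 0.7000, y 0.4157 (then +2.0000 / +1.1547)
    (4,2) via y @ 0.4157
    (5,2) via x @ 0.7000
    (5,1) via y @ 1.5704
    (6,1) via x @ 2.7000
    (6,0) via y @ 2.7251  # hit
  → r_5 = 2.7251

ranges = [1.3000, 3.7788, 1.9053, 2.4433, 2.7251]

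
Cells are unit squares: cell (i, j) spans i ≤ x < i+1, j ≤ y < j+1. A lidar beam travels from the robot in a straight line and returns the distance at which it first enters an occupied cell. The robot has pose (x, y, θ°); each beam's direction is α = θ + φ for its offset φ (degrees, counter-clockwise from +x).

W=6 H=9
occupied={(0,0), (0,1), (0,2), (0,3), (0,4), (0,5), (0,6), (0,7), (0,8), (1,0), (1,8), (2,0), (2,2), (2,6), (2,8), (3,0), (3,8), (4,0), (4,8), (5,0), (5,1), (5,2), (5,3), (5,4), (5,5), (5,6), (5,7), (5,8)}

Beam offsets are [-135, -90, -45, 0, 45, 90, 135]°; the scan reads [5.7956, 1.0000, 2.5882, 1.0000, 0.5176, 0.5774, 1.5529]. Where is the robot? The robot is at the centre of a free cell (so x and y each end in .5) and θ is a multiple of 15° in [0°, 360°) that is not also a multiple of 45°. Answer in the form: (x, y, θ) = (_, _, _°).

(x, y, θ) = (3.5, 1.5, 210°)

The pose lattice has 26·16 = 416 candidates. Test each by forward raycasting.
  (2.5, 1.5, 150°): beam 1 = 2.5882 ≠ 5.7956 ✗
  (3.5, 3.5, 330°): beam 1 = 2.5882 ≠ 5.7956 ✗
  (4.5, 7.5, 345°): beam 1 = 1.7321 ≠ 5.7956 ✗
  (3.5, 3.5, 15°): beam 1 = 1.0000 ≠ 5.7956 ✗
  …
  (3.5, 1.5, 210°): r_1=5.7956, r_2=1.0000, r_3=2.5882, r_4=1.0000, r_5=0.5176, r_6=0.5774, r_7=1.5529 — all match ✓
No second candidate reproduces the full scan.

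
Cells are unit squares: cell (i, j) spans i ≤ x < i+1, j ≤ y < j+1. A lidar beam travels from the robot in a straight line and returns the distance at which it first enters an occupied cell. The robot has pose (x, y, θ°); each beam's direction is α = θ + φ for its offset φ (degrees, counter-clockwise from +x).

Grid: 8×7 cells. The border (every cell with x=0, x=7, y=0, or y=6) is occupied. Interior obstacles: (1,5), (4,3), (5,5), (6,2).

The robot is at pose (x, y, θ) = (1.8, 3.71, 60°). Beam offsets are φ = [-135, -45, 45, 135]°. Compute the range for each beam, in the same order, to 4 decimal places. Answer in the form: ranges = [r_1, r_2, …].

beam 1: φ=-135°, α=285°
  dir = (cos 285°, sin 285°) = (0.2588, -0.9659); from cell (1,3)
  next x-line at t=0.7727, next y-line at t=0.7350; Δt_x=3.8637, Δt_y=1.0353
    y: enter (1,2) at t=0.7350
    x: enter (2,2) at t=0.7727
    y: enter (2,1) at t=1.7703
    y: enter (2,0) at t=2.8056 ← occupied
  → r_1 = 2.8056
beam 2: φ=-45°, α=15°
  dir = (cos 15°, sin 15°) = (0.9659, 0.2588); from cell (1,3)
  next x-line at t=0.2071, next y-line at t=1.1205; Δt_x=1.0353, Δt_y=3.8637
    x: enter (2,3) at t=0.2071
    y: enter (2,4) at t=1.1205
    x: enter (3,4) at t=1.2423
    x: enter (4,4) at t=2.2776
    x: enter (5,4) at t=3.3129
    x: enter (6,4) at t=4.3482
    y: enter (6,5) at t=4.9842
    x: enter (7,5) at t=5.3834 ← occupied
  → r_2 = 5.3834
beam 3: φ=45°, α=105°
  dir = (cos 105°, sin 105°) = (-0.2588, 0.9659); from cell (1,3)
  next x-line at t=3.0910, next y-line at t=0.3002; Δt_x=3.8637, Δt_y=1.0353
    y: enter (1,4) at t=0.3002
    y: enter (1,5) at t=1.3355 ← occupied
  → r_3 = 1.3355
beam 4: φ=135°, α=195°
  dir = (cos 195°, sin 195°) = (-0.9659, -0.2588); from cell (1,3)
  next x-line at t=0.8282, next y-line at t=2.7432; Δt_x=1.0353, Δt_y=3.8637
    x: enter (0,3) at t=0.8282 ← occupied
  → r_4 = 0.8282

ranges = [2.8056, 5.3834, 1.3355, 0.8282]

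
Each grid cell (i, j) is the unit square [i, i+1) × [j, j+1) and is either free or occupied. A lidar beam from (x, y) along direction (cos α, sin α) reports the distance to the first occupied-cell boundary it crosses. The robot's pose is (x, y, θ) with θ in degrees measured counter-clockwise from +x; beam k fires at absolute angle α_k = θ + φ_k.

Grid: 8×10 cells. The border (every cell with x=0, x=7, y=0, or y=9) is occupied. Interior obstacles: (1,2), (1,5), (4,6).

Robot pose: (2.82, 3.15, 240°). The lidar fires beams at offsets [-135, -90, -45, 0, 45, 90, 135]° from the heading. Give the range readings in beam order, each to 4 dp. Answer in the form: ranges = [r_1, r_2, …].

ranges = [6.0564, 2.1016, 0.8489, 2.4826, 2.2258, 4.3000, 4.3275]

beam 1: φ=-135°, α=105°
  cosα=-0.2588 sinα=0.9659 | (2,3) | tMaxX 3.1682 tMaxY 0.8800 | tΔX 3.8637 tΔY 1.0353
    t=0.8800 [y] (2,4)
    t=1.9153 [y] (2,5)
    t=2.9505 [y] (2,6)
    t=3.1682 [x] (1,6)
    t=3.9858 [y] (1,7)
    t=5.0211 [y] (1,8)
    t=6.0564 [y] (1,9) — stop
  → r_1 = 6.0564
beam 2: φ=-90°, α=150°
  cosα=-0.8660 sinα=0.5000 | (2,3) | tMaxX 0.9469 tMaxY 1.7000 | tΔX 1.1547 tΔY 2.0000
    t=0.9469 [x] (1,3)
    t=1.7000 [y] (1,4)
    t=2.1016 [x] (0,4) — stop
  → r_2 = 2.1016
beam 3: φ=-45°, α=195°
  cosα=-0.9659 sinα=-0.2588 | (2,3) | tMaxX 0.8489 tMaxY 0.5796 | tΔX 1.0353 tΔY 3.8637
    t=0.5796 [y] (2,2)
    t=0.8489 [x] (1,2) — stop
  → r_3 = 0.8489
beam 4: φ=0°, α=240°
  cosα=-0.5000 sinα=-0.8660 | (2,3) | tMaxX 1.6400 tMaxY 0.1732 | tΔX 2.0000 tΔY 1.1547
    t=0.1732 [y] (2,2)
    t=1.3279 [y] (2,1)
    t=1.6400 [x] (1,1)
    t=2.4826 [y] (1,0) — stop
  → r_4 = 2.4826
beam 5: φ=45°, α=285°
  cosα=0.2588 sinα=-0.9659 | (2,3) | tMaxX 0.6955 tMaxY 0.1553 | tΔX 3.8637 tΔY 1.0353
    t=0.1553 [y] (2,2)
    t=0.6955 [x] (3,2)
    t=1.1906 [y] (3,1)
    t=2.2258 [y] (3,0) — stop
  → r_5 = 2.2258
beam 6: φ=90°, α=330°
  cosα=0.8660 sinα=-0.5000 | (2,3) | tMaxX 0.2078 tMaxY 0.3000 | tΔX 1.1547 tΔY 2.0000
    t=0.2078 [x] (3,3)
    t=0.3000 [y] (3,2)
    t=1.3625 [x] (4,2)
    t=2.3000 [y] (4,1)
    t=2.5172 [x] (5,1)
    t=3.6719 [x] (6,1)
    t=4.3000 [y] (6,0) — stop
  → r_6 = 4.3000
beam 7: φ=135°, α=15°
  cosα=0.9659 sinα=0.2588 | (2,3) | tMaxX 0.1863 tMaxY 3.2841 | tΔX 1.0353 tΔY 3.8637
    t=0.1863 [x] (3,3)
    t=1.2216 [x] (4,3)
    t=2.2569 [x] (5,3)
    t=3.2841 [y] (5,4)
    t=3.2922 [x] (6,4)
    t=4.3275 [x] (7,4) — stop
  → r_7 = 4.3275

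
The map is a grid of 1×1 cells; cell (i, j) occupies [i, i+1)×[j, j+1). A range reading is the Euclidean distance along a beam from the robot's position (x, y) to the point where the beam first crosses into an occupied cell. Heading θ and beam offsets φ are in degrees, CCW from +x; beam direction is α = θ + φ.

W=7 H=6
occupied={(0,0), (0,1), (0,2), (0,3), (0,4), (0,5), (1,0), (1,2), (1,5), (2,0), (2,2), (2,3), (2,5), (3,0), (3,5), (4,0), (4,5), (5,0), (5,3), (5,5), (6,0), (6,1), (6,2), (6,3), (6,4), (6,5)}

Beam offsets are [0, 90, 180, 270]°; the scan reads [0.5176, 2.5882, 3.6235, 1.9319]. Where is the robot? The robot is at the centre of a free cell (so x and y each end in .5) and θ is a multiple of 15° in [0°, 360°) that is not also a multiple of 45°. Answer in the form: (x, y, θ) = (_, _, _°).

(x, y, θ) = (3.5, 4.5, 105°)

The pose lattice has 16·16 = 256 candidates. Test each by forward raycasting.
  (4.5, 1.5, 285°): beam 2 = 1.5529 ≠ 2.5882 ✗
  (3.5, 4.5, 60°): beam 1 = 0.5774 ≠ 0.5176 ✗
  (5.5, 2.5, 60°): beam 1 = 0.5774 ≠ 0.5176 ✗
  …
  (3.5, 4.5, 105°): r_1=0.5176, r_2=2.5882, r_3=3.6235, r_4=1.9319 — all match ✓
Only this pose fits every beam.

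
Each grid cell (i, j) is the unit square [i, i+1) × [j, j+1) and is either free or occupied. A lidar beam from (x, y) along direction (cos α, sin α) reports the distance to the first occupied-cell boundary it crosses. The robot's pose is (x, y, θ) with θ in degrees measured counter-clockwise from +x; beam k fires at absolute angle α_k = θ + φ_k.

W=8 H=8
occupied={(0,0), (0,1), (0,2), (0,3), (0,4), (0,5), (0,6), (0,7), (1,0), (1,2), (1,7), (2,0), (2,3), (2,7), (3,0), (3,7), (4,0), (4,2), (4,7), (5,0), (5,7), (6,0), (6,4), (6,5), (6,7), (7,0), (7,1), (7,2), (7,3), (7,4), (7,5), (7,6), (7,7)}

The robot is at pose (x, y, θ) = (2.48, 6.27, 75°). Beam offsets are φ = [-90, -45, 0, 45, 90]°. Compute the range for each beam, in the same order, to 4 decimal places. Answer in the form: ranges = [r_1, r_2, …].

ranges = [3.6442, 1.4600, 0.7558, 0.8429, 1.5322]

beam 1: φ=-90°, α=345°
  d=(0.9659,-0.2588)  start (2,6)  tX=0.5383 tY=1.0432  stride 1/|dx|=1.0353 1/|dy|=3.8637
    cross x-line → (3,6), t=0.5383
    cross y-line → (3,5), t=1.0432
    cross x-line → (4,5), t=1.5736
    cross x-line → (5,5), t=2.6089
    cross x-line → (6,5), t=3.6442 (wall)
  → r_1 = 3.6442
beam 2: φ=-45°, α=30°
  d=(0.8660,0.5000)  start (2,6)  tX=0.6004 tY=1.4600  stride 1/|dx|=1.1547 1/|dy|=2.0000
    cross x-line → (3,6), t=0.6004
    cross y-line → (3,7), t=1.4600 (wall)
  → r_2 = 1.4600
beam 3: φ=0°, α=75°
  d=(0.2588,0.9659)  start (2,6)  tX=2.0091 tY=0.7558  stride 1/|dx|=3.8637 1/|dy|=1.0353
    cross y-line → (2,7), t=0.7558 (wall)
  → r_3 = 0.7558
beam 4: φ=45°, α=120°
  d=(-0.5000,0.8660)  start (2,6)  tX=0.9600 tY=0.8429  stride 1/|dx|=2.0000 1/|dy|=1.1547
    cross y-line → (2,7), t=0.8429 (wall)
  → r_4 = 0.8429
beam 5: φ=90°, α=165°
  d=(-0.9659,0.2588)  start (2,6)  tX=0.4969 tY=2.8205  stride 1/|dx|=1.0353 1/|dy|=3.8637
    cross x-line → (1,6), t=0.4969
    cross x-line → (0,6), t=1.5322 (wall)
  → r_5 = 1.5322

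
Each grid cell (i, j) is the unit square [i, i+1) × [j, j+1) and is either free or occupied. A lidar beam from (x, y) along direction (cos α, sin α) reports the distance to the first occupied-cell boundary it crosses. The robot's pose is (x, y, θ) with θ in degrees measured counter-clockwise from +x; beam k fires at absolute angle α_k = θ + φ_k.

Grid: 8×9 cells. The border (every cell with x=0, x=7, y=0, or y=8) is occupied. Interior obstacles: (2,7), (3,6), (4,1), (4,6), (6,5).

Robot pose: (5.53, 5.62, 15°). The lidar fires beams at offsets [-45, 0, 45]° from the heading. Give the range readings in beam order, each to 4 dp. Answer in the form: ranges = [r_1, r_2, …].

ranges = [0.5427, 0.4866, 2.7482]

beam 1: φ=-45°, α=330°
  dir = (cos 330°, sin 330°) = (0.8660, -0.5000); from cell (5,5)
  next x-line at t=0.5427, next y-line at t=1.2400; Δt_x=1.1547, Δt_y=2.0000
    x: enter (6,5) at t=0.5427 ← occupied
  → r_1 = 0.5427
beam 2: φ=0°, α=15°
  dir = (cos 15°, sin 15°) = (0.9659, 0.2588); from cell (5,5)
  next x-line at t=0.4866, next y-line at t=1.4682; Δt_x=1.0353, Δt_y=3.8637
    x: enter (6,5) at t=0.4866 ← occupied
  → r_2 = 0.4866
beam 3: φ=45°, α=60°
  dir = (cos 60°, sin 60°) = (0.5000, 0.8660); from cell (5,5)
  next x-line at t=0.9400, next y-line at t=0.4388; Δt_x=2.0000, Δt_y=1.1547
    y: enter (5,6) at t=0.4388
    x: enter (6,6) at t=0.9400
    y: enter (6,7) at t=1.5935
    y: enter (6,8) at t=2.7482 ← occupied
  → r_3 = 2.7482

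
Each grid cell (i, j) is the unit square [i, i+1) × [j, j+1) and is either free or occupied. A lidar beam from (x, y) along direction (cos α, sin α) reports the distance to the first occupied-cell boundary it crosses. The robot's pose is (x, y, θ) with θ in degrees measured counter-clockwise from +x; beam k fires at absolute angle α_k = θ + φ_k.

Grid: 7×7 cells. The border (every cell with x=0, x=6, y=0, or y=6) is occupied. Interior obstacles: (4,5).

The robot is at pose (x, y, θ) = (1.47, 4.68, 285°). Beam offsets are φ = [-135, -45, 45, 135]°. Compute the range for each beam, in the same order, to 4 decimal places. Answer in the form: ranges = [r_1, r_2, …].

ranges = [0.5427, 0.9400, 5.2308, 1.5242]

beam 1: φ=-135°, α=150°
  d=(-0.8660,0.5000)  start (1,4)  tX=0.5427 tY=0.6400  stride 1/|dx|=1.1547 1/|dy|=2.0000
    cross x-line → (0,4), t=0.5427 (wall)
  → r_1 = 0.5427
beam 2: φ=-45°, α=240°
  d=(-0.5000,-0.8660)  start (1,4)  tX=0.9400 tY=0.7852  stride 1/|dx|=2.0000 1/|dy|=1.1547
    cross y-line → (1,3), t=0.7852
    cross x-line → (0,3), t=0.9400 (wall)
  → r_2 = 0.9400
beam 3: φ=45°, α=330°
  d=(0.8660,-0.5000)  start (1,4)  tX=0.6120 tY=1.3600  stride 1/|dx|=1.1547 1/|dy|=2.0000
    cross x-line → (2,4), t=0.6120
    cross y-line → (2,3), t=1.3600
    cross x-line → (3,3), t=1.7667
    cross x-line → (4,3), t=2.9214
    cross y-line → (4,2), t=3.3600
    cross x-line → (5,2), t=4.0761
    cross x-line → (6,2), t=5.2308 (wall)
  → r_3 = 5.2308
beam 4: φ=135°, α=60°
  d=(0.5000,0.8660)  start (1,4)  tX=1.0600 tY=0.3695  stride 1/|dx|=2.0000 1/|dy|=1.1547
    cross y-line → (1,5), t=0.3695
    cross x-line → (2,5), t=1.0600
    cross y-line → (2,6), t=1.5242 (wall)
  → r_4 = 1.5242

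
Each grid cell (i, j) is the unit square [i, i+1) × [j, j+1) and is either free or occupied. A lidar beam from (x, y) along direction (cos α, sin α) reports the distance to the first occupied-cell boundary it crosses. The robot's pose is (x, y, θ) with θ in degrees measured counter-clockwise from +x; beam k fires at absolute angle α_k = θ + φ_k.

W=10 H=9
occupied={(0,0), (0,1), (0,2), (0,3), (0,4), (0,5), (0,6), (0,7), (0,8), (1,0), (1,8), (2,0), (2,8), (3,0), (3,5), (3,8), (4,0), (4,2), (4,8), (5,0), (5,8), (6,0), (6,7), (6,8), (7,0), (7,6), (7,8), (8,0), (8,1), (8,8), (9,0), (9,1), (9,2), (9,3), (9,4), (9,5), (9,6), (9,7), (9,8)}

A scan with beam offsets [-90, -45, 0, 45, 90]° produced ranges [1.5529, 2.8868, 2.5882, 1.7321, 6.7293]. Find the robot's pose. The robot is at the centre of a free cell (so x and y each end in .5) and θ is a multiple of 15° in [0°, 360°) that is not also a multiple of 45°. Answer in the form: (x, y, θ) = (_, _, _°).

(x, y, θ) = (2.5, 3.5, 285°)

Candidates: 51 free-cell centres × 16 headings = 816 poses. Raycast each; keep the one whose scan matches to 4 dp.
  (1.5, 5.5, 120°): beam 1 = 5.0000 ≠ 1.5529 ✗
  (2.5, 3.5, 30°): beam 1 = 2.8868 ≠ 1.5529 ✗
  (8.5, 6.5, 60°): beam 1 = 0.5774 ≠ 1.5529 ✗
  (1.5, 2.5, 120°): beam 1 = 7.0000 ≠ 1.5529 ✗
  …
  (2.5, 3.5, 285°): r_1=1.5529, r_2=2.8868, r_3=2.5882, r_4=1.7321, r_5=6.7293 — all match ✓
Unique over the lattice → pose = (2.5, 3.5, 285°).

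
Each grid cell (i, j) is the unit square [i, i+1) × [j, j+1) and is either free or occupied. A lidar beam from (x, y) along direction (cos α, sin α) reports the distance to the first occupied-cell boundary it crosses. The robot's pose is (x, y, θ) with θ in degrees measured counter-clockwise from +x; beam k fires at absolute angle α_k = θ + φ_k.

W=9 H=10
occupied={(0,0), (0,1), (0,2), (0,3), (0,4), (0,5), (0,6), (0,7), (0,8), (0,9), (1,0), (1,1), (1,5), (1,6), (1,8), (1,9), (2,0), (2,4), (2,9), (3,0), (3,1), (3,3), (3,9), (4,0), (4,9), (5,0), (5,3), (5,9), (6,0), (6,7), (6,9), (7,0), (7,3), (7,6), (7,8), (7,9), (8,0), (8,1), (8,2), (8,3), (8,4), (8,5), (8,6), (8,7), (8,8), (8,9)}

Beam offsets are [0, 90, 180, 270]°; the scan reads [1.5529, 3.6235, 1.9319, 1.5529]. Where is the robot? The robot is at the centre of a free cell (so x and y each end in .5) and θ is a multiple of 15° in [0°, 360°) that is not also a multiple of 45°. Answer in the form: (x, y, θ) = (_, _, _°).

(x, y, θ) = (6.5, 5.5, 105°)

Candidates: 44 free-cell centres × 16 headings = 704 poses. Raycast each; keep the one whose scan matches to 4 dp.
  (5.5, 7.5, 75°): beam 3 = 5.7956 ≠ 1.9319 ✗
  (5.5, 5.5, 75°): beam 1 = 1.9319 ≠ 1.5529 ✗
  (1.5, 7.5, 30°): beam 1 = 3.0000 ≠ 1.5529 ✗
  (6.5, 2.5, 255°): beam 2 = 1.5529 ≠ 3.6235 ✗
  (4.5, 7.5, 330°): beam 1 = 2.8868 ≠ 1.5529 ✗
  …
  (6.5, 5.5, 105°): r_1=1.5529, r_2=3.6235, r_3=1.9319, r_4=1.5529 — all match ✓
Unique over the lattice → pose = (6.5, 5.5, 105°).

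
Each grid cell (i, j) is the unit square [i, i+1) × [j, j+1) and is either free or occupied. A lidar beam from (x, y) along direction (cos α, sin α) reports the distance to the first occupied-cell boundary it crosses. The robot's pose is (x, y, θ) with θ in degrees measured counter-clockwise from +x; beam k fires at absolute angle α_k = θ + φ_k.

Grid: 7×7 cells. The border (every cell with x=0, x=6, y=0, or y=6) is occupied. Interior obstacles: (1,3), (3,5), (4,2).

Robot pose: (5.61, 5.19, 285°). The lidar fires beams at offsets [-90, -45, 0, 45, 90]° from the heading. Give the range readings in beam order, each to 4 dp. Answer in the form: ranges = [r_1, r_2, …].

ranges = [4.5978, 2.5288, 1.5068, 0.4503, 0.4038]

beam 1: φ=-90°, α=195°
  direction (-0.9659, -0.2588); cell (5,5); t to first gridline: x 0.6315, y 0.7341 (then +1.0353 / +3.8637)
    (4,5) via x @ 0.6315
    (4,4) via y @ 0.7341
    (3,4) via x @ 1.6668
    (2,4) via x @ 2.7021
    (1,4) via x @ 3.7373
    (1,3) via y @ 4.5978  # hit
  → r_1 = 4.5978
beam 2: φ=-45°, α=240°
  direction (-0.5000, -0.8660); cell (5,5); t to first gridline: x 1.2200, y 0.2194 (then +2.0000 / +1.1547)
    (5,4) via y @ 0.2194
    (4,4) via x @ 1.2200
    (4,3) via y @ 1.3741
    (4,2) via y @ 2.5288  # hit
  → r_2 = 2.5288
beam 3: φ=0°, α=285°
  direction (0.2588, -0.9659); cell (5,5); t to first gridline: x 1.5068, y 0.1967 (then +3.8637 / +1.0353)
    (5,4) via y @ 0.1967
    (5,3) via y @ 1.2320
    (6,3) via x @ 1.5068  # hit
  → r_3 = 1.5068
beam 4: φ=45°, α=330°
  direction (0.8660, -0.5000); cell (5,5); t to first gridline: x 0.4503, y 0.3800 (then +1.1547 / +2.0000)
    (5,4) via y @ 0.3800
    (6,4) via x @ 0.4503  # hit
  → r_4 = 0.4503
beam 5: φ=90°, α=15°
  direction (0.9659, 0.2588); cell (5,5); t to first gridline: x 0.4038, y 3.1296 (then +1.0353 / +3.8637)
    (6,5) via x @ 0.4038  # hit
  → r_5 = 0.4038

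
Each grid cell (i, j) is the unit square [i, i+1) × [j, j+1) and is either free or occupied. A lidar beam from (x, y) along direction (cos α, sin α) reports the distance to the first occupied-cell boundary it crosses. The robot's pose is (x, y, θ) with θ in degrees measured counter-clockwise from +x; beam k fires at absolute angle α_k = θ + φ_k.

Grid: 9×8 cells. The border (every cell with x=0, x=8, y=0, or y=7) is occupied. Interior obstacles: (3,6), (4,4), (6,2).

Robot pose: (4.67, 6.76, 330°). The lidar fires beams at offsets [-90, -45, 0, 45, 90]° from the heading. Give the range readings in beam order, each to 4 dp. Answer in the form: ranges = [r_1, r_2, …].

beam 1: φ=-90°, α=240°
  dir = (cos 240°, sin 240°) = (-0.5000, -0.8660); from cell (4,6)
  next x-line at t=1.3400, next y-line at t=0.8776; Δt_x=2.0000, Δt_y=1.1547
    y: enter (4,5) at t=0.8776
    x: enter (3,5) at t=1.3400
    y: enter (3,4) at t=2.0323
    y: enter (3,3) at t=3.1870
    x: enter (2,3) at t=3.3400
    y: enter (2,2) at t=4.3417
    x: enter (1,2) at t=5.3400
    y: enter (1,1) at t=5.4964
    y: enter (1,0) at t=6.6511 ← occupied
  → r_1 = 6.6511
beam 2: φ=-45°, α=285°
  dir = (cos 285°, sin 285°) = (0.2588, -0.9659); from cell (4,6)
  next x-line at t=1.2750, next y-line at t=0.7868; Δt_x=3.8637, Δt_y=1.0353
    y: enter (4,5) at t=0.7868
    x: enter (5,5) at t=1.2750
    y: enter (5,4) at t=1.8221
    y: enter (5,3) at t=2.8574
    y: enter (5,2) at t=3.8926
    y: enter (5,1) at t=4.9279
    x: enter (6,1) at t=5.1387
    y: enter (6,0) at t=5.9632 ← occupied
  → r_2 = 5.9632
beam 3: φ=0°, α=330°
  dir = (cos 330°, sin 330°) = (0.8660, -0.5000); from cell (4,6)
  next x-line at t=0.3811, next y-line at t=1.5200; Δt_x=1.1547, Δt_y=2.0000
    x: enter (5,6) at t=0.3811
    y: enter (5,5) at t=1.5200
    x: enter (6,5) at t=1.5358
    x: enter (7,5) at t=2.6905
    y: enter (7,4) at t=3.5200
    x: enter (8,4) at t=3.8452 ← occupied
  → r_3 = 3.8452
beam 4: φ=45°, α=15°
  dir = (cos 15°, sin 15°) = (0.9659, 0.2588); from cell (4,6)
  next x-line at t=0.3416, next y-line at t=0.9273; Δt_x=1.0353, Δt_y=3.8637
    x: enter (5,6) at t=0.3416
    y: enter (5,7) at t=0.9273 ← occupied
  → r_4 = 0.9273
beam 5: φ=90°, α=60°
  dir = (cos 60°, sin 60°) = (0.5000, 0.8660); from cell (4,6)
  next x-line at t=0.6600, next y-line at t=0.2771; Δt_x=2.0000, Δt_y=1.1547
    y: enter (4,7) at t=0.2771 ← occupied
  → r_5 = 0.2771

ranges = [6.6511, 5.9632, 3.8452, 0.9273, 0.2771]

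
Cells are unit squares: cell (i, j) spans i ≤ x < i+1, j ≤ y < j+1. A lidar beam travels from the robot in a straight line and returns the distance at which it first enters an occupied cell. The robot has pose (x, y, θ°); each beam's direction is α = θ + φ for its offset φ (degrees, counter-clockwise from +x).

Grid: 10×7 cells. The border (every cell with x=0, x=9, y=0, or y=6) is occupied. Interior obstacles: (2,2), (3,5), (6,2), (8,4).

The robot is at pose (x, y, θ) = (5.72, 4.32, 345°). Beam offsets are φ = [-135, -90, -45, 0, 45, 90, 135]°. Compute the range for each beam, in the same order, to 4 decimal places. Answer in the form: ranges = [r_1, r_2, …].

beam 1: φ=-135°, α=210°
  direction (-0.8660, -0.5000); cell (5,4); t to first gridline: x 0.8314, y 0.6400 (then +1.1547 / +2.0000)
    (5,3) via y @ 0.6400
    (4,3) via x @ 0.8314
    (3,3) via x @ 1.9861
    (3,2) via y @ 2.6400
    (2,2) via x @ 3.1408  # hit
  → r_1 = 3.1408
beam 2: φ=-90°, α=255°
  direction (-0.2588, -0.9659); cell (5,4); t to first gridline: x 2.7819, y 0.3313 (then +3.8637 / +1.0353)
    (5,3) via y @ 0.3313
    (5,2) via y @ 1.3666
    (5,1) via y @ 2.4018
    (4,1) via x @ 2.7819
    (4,0) via y @ 3.4371  # hit
  → r_2 = 3.4371
beam 3: φ=-45°, α=300°
  direction (0.5000, -0.8660); cell (5,4); t to first gridline: x 0.5600, y 0.3695 (then +2.0000 / +1.1547)
    (5,3) via y @ 0.3695
    (6,3) via x @ 0.5600
    (6,2) via y @ 1.5242  # hit
  → r_3 = 1.5242
beam 4: φ=0°, α=345°
  direction (0.9659, -0.2588); cell (5,4); t to first gridline: x 0.2899, y 1.2364 (then +1.0353 / +3.8637)
    (6,4) via x @ 0.2899
    (6,3) via y @ 1.2364
    (7,3) via x @ 1.3252
    (8,3) via x @ 2.3604
    (9,3) via x @ 3.3957  # hit
  → r_4 = 3.3957
beam 5: φ=45°, α=30°
  direction (0.8660, 0.5000); cell (5,4); t to first gridline: x 0.3233, y 1.3600 (then +1.1547 / +2.0000)
    (6,4) via x @ 0.3233
    (6,5) via y @ 1.3600
    (7,5) via x @ 1.4780
    (8,5) via x @ 2.6327
    (8,6) via y @ 3.3600  # hit
  → r_5 = 3.3600
beam 6: φ=90°, α=75°
  direction (0.2588, 0.9659); cell (5,4); t to first gridline: x 1.0818, y 0.7040 (then +3.8637 / +1.0353)
    (5,5) via y @ 0.7040
    (6,5) via x @ 1.0818
    (6,6) via y @ 1.7393  # hit
  → r_6 = 1.7393
beam 7: φ=135°, α=120°
  direction (-0.5000, 0.8660); cell (5,4); t to first gridline: x 1.4400, y 0.7852 (then +2.0000 / +1.1547)
    (5,5) via y @ 0.7852
    (4,5) via x @ 1.4400
    (4,6) via y @ 1.9399  # hit
  → r_7 = 1.9399

ranges = [3.1408, 3.4371, 1.5242, 3.3957, 3.3600, 1.7393, 1.9399]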